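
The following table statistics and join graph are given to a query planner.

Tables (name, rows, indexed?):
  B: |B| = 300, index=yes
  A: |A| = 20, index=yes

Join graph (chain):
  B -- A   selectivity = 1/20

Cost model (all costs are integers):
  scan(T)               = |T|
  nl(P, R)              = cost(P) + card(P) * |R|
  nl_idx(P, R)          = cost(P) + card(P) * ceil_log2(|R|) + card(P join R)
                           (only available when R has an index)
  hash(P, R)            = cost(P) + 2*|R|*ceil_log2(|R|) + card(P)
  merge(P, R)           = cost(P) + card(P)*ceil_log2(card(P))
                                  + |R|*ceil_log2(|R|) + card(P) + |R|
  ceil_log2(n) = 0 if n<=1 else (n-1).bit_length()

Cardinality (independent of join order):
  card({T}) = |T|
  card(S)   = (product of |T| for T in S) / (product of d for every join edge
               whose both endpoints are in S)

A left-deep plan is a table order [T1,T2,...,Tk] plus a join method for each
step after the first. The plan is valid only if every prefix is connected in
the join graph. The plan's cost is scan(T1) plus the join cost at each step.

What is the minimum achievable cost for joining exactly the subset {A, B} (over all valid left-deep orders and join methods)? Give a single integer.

500

Selinger DP over subsets of {A,B}:
  {B}: scan cost=300, card=300
  {A}: scan cost=20, card=20
  {AB}: card=300; try (B,nl_idx)→500, (A,hash)→800, (A,nl_idx)→2100, (B,merge)→3140, (A,merge)→3420, (B,hash)→5440 …(+2); best=500 via (B,nl_idx)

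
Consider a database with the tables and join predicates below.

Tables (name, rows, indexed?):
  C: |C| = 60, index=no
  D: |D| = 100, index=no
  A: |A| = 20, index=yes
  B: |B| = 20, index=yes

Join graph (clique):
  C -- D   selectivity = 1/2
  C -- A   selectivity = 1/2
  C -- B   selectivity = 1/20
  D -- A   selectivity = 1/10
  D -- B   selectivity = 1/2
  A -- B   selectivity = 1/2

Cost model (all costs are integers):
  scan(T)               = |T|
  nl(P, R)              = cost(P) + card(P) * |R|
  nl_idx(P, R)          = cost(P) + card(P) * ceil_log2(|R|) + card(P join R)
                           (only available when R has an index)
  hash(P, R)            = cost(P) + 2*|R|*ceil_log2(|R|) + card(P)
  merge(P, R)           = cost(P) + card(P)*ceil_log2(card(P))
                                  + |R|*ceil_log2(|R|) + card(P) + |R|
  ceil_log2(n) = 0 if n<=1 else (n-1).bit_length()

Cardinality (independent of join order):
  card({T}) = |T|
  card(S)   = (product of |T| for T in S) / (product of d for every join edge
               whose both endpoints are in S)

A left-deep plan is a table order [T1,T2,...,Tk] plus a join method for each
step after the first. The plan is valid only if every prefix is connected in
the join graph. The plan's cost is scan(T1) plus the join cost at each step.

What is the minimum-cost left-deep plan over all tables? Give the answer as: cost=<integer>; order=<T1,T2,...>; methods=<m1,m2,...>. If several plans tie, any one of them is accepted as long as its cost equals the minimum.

cost=2280; order=C,B,A,D; methods=hash,hash,hash

Selinger DP (subsets sized 1..n):
  {C}: scan cost=60, card=60
  {D}: scan cost=100, card=100
  {A}: scan cost=20, card=20
  {B}: scan cost=20, card=20
  {CD}: card=3000; try (C,hash)→920, (D,merge)→1280, (C,merge)→1320, (D,hash)→1520, (D,nl)→6060, (C,nl)→6100; best=920 via (C,hash)
  {AC}: card=600; try (A,hash)→320, (C,merge)→560, (A,merge)→600, (C,hash)→760, (A,nl_idx)→960, (C,nl)→1220 …(+1); best=320 via (A,hash)
  {BC}: card=60; try (B,hash)→320, (B,nl_idx)→420, (C,merge)→560, (B,merge)→600, (C,hash)→760, (C,nl)→1220 …(+1); best=320 via (B,hash)
  {AD}: card=200; try (A,hash)→400, (A,nl_idx)→800, (D,merge)→940, (A,merge)→1020, (D,hash)→1440, (D,nl)→2020 …(+1); best=400 via (A,hash)
  {BD}: card=1000; try (B,hash)→400, (D,merge)→940, (B,merge)→1020, (D,hash)→1440, (B,nl_idx)→1600, (D,nl)→2020 …(+1); best=400 via (B,hash)
  {AB}: card=200; try (B,hash)→240, (A,hash)→240, (B,merge)→260, (A,merge)→260, (B,nl_idx)→320, (A,nl_idx)→320 …(+2); best=240 via (B,hash)
  {ACD}: card=3000; try (C,hash)→1320, (D,hash)→2320, (C,merge)→2620, (A,hash)→4120, (D,merge)→7720, (C,nl)→12400 …(+4); best=1320 via (C,hash)
  {BCD}: card=1500; try (D,merge)→1540, (D,hash)→1780, (C,hash)→2120, (B,hash)→4120, (D,nl)→6320, (C,merge)→11820 …(+4); best=1540 via (D,merge)
  {ABC}: card=300; try (A,hash)→580, (A,merge)→860, (A,nl_idx)→920, (B,hash)→1120, (C,hash)→1160, (A,nl)→1520 …(+5); best=580 via (A,hash)
  {ABD}: card=1000; try (B,hash)→800, (A,hash)→1600, (D,hash)→1840, (B,merge)→2320, (B,nl_idx)→2400, (D,merge)→2840 …(+5); best=800 via (B,hash)
  {ABCD}: card=750; try (D,hash)→2280, (C,hash)→2520, (A,hash)→3240, (D,merge)→4380, (B,hash)→4520, (A,nl_idx)→9790 …(+8); best=2280 via (D,hash)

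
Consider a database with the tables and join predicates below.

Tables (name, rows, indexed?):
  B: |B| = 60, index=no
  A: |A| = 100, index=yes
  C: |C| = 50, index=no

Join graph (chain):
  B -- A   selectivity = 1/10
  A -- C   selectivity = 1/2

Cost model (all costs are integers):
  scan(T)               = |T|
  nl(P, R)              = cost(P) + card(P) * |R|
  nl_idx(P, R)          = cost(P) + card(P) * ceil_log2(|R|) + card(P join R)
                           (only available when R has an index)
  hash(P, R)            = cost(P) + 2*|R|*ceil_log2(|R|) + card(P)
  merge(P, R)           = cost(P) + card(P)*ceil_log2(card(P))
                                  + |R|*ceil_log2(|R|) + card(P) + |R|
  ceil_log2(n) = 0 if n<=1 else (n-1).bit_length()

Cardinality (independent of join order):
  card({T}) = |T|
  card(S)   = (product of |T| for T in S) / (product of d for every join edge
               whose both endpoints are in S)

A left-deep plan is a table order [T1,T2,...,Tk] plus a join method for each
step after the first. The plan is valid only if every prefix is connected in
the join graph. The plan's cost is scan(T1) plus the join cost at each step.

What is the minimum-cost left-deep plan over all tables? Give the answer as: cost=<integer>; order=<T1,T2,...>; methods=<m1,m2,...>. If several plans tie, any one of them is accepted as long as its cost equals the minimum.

Selinger DP (subsets sized 1..n):
  {B}: scan cost=60, card=60
  {A}: scan cost=100, card=100
  {C}: scan cost=50, card=50
  {AB}: card=600; try (B,hash)→920, (A,nl_idx)→1080, (A,merge)→1280, (B,merge)→1320, (A,hash)→1520, (A,nl)→6060 …(+1); best=920 via (B,hash)
  {AC}: card=2500; try (C,hash)→800, (A,merge)→1200, (C,merge)→1250, (A,hash)→1500, (A,nl_idx)→2900, (A,nl)→5050 …(+1); best=800 via (C,hash)
  {ABC}: card=15000; try (C,hash)→2120, (B,hash)→4020, (C,merge)→7870, (C,nl)→30920, (B,merge)→33720, (B,nl)→150800; best=2120 via (C,hash)

cost=2120; order=A,B,C; methods=hash,hash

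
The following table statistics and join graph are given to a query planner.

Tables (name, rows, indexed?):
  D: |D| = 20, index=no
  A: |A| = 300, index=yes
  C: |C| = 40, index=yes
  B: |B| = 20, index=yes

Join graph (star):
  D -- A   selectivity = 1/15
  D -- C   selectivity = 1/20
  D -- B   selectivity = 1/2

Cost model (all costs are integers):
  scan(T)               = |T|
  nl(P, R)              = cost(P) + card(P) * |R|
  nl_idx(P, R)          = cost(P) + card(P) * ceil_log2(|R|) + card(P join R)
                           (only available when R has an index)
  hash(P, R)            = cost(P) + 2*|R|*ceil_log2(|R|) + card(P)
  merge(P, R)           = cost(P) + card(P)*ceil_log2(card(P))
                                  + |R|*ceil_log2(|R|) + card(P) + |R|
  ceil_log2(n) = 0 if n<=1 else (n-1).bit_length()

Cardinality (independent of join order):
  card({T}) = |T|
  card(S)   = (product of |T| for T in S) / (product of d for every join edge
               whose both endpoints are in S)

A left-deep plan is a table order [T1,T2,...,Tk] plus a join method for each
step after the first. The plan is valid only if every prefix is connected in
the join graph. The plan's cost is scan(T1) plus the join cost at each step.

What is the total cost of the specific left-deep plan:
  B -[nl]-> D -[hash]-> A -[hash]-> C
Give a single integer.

10500

step 1: scan B: cost=20, card=20
step 2: join D via nl
    card(P join D) = 20*20/(2) = 200
    cost = 20 + 20*20 = 420
step 3: join A via hash
    card(P join A) = 200*300/(15) = 4000
    cost = 420 + 2*300*9 + 200 = 6020
step 4: join C via hash
    card(P join C) = 4000*40/(20) = 8000
    cost = 6020 + 2*40*6 + 4000 = 10500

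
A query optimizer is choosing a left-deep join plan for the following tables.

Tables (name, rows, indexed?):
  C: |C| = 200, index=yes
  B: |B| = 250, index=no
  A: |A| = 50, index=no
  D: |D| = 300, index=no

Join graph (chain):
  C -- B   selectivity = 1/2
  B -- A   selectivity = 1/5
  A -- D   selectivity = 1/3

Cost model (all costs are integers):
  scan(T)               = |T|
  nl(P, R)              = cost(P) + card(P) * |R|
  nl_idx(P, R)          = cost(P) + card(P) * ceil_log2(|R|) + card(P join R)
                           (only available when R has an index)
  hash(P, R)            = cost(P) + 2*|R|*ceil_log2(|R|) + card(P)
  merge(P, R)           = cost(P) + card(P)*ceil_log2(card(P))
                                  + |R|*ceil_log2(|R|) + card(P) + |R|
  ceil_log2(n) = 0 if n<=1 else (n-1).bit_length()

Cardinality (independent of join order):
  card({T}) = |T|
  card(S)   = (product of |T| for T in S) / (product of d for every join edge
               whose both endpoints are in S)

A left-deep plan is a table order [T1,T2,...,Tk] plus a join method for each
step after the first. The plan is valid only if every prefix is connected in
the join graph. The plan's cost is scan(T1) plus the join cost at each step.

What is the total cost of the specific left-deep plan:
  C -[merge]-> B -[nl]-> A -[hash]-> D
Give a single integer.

1509650

step 1: scan C: cost=200, card=200
step 2: join B via merge
    card(P join B) = 200*250/(2) = 25000
    cost = 200 + 200*8 + 250*8 + 200 + 250 = 4250
step 3: join A via nl
    card(P join A) = 25000*50/(5) = 250000
    cost = 4250 + 25000*50 = 1254250
step 4: join D via hash
    card(P join D) = 250000*300/(3) = 25000000
    cost = 1254250 + 2*300*9 + 250000 = 1509650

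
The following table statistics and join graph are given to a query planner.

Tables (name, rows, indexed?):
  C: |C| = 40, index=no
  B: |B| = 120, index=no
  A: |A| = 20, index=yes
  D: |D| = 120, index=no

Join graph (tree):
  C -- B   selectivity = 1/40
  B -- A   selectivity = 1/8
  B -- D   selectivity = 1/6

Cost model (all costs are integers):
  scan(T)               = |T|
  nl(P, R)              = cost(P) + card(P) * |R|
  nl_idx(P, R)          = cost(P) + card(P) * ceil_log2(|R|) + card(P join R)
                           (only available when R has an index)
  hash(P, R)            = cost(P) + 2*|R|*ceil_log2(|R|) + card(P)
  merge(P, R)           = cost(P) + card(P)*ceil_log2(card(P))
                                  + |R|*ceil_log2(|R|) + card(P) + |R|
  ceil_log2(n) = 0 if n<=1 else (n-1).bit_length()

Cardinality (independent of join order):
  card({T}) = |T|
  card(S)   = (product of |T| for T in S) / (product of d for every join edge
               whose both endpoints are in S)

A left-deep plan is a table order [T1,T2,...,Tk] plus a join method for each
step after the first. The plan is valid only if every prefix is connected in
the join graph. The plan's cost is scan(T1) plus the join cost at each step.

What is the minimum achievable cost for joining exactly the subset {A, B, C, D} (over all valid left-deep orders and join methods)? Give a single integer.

Selinger DP over subsets of {A,B,C,D}:
  {C}: scan cost=40, card=40
  {B}: scan cost=120, card=120
  {A}: scan cost=20, card=20
  {D}: scan cost=120, card=120
  {BC}: card=120; try (C,hash)→720, (B,merge)→1280, (C,merge)→1360, (B,hash)→1760, (B,nl)→4840, (C,nl)→4920; best=720 via (C,hash)
  {AB}: card=300; try (A,hash)→440, (A,nl_idx)→1020, (B,merge)→1100, (A,merge)→1200, (B,hash)→1720, (B,nl)→2420 …(+1); best=440 via (A,hash)
  {BD}: card=2400; try (D,hash)→1920, (B,hash)→1920, (D,merge)→2040, (B,merge)→2040, (D,nl)→14520, (B,nl)→14520; best=1920 via (D,hash)
  {ABC}: card=300; try (A,hash)→1040, (C,hash)→1220, (A,nl_idx)→1620, (A,merge)→1800, (A,nl)→3120, (C,merge)→3720 …(+1); best=1040 via (A,hash)
  {BCD}: card=2400; try (D,hash)→2520, (D,merge)→2640, (C,hash)→4800, (D,nl)→15120, (C,merge)→33400, (C,nl)→97920; best=2520 via (D,hash)
  {ABD}: card=6000; try (D,hash)→2420, (D,merge)→4400, (A,hash)→4520, (A,nl_idx)→19920, (A,merge)→33240, (D,nl)→36440 …(+1); best=2420 via (D,hash)
  {ABCD}: card=6000; try (D,hash)→3020, (D,merge)→5000, (A,hash)→5120, (C,hash)→8900, (A,nl_idx)→20520, (A,merge)→33840 …(+4); best=3020 via (D,hash)

3020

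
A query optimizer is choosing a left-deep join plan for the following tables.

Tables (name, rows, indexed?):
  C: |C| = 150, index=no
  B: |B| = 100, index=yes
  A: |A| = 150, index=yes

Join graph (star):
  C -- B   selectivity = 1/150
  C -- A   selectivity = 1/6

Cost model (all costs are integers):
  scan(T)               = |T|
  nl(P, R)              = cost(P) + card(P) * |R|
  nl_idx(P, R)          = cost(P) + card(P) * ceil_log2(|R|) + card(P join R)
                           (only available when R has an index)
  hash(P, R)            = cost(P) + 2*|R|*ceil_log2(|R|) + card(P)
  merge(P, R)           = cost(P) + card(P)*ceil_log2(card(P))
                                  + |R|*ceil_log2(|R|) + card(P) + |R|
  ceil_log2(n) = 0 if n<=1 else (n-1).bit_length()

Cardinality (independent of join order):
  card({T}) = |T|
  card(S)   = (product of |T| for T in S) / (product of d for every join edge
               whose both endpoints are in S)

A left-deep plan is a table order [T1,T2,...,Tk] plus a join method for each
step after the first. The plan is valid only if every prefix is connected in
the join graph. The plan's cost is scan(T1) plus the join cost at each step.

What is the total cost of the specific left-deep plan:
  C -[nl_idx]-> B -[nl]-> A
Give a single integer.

step 1: scan C: cost=150, card=150
step 2: join B via nl_idx
    card(P join B) = 150*100/(150) = 100
    cost = 150 + 150*7 + 100 = 1300
step 3: join A via nl
    card(P join A) = 100*150/(6) = 2500
    cost = 1300 + 100*150 = 16300

16300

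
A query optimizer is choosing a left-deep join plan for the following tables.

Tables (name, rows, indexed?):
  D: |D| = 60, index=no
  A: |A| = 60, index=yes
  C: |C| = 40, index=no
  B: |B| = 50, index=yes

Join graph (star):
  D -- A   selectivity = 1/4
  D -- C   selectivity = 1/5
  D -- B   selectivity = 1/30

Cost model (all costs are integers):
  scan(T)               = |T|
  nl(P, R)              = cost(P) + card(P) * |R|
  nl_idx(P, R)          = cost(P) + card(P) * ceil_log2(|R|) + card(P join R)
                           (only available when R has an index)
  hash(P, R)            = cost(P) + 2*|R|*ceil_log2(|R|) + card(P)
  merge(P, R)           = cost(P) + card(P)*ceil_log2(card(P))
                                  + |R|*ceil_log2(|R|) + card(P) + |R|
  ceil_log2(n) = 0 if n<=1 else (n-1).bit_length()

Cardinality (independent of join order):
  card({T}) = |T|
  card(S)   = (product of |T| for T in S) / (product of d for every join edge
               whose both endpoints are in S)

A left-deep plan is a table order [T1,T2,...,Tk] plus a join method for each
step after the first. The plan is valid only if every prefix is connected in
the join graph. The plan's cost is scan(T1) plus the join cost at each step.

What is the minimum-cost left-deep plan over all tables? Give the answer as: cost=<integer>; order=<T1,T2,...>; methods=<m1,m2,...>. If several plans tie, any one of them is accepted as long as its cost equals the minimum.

Selinger DP (subsets sized 1..n):
  {D}: scan cost=60, card=60
  {A}: scan cost=60, card=60
  {C}: scan cost=40, card=40
  {B}: scan cost=50, card=50
  {AD}: card=900; try (D,hash)→840, (A,hash)→840, (D,merge)→900, (A,merge)→900, (A,nl_idx)→1320, (D,nl)→3660 …(+1); best=840 via (D,hash)
  {CD}: card=480; try (C,hash)→600, (D,merge)→740, (C,merge)→760, (D,hash)→800, (D,nl)→2440, (C,nl)→2460; best=600 via (C,hash)
  {BD}: card=100; try (B,nl_idx)→520, (B,hash)→720, (D,hash)→820, (D,merge)→820, (B,merge)→830, (D,nl)→3050 …(+1); best=520 via (B,nl_idx)
  {ACD}: card=7200; try (A,hash)→1800, (C,hash)→2220, (A,merge)→5820, (A,nl_idx)→10680, (C,merge)→11020, (A,nl)→29400 …(+1); best=1800 via (A,hash)
  {ABD}: card=1500; try (A,hash)→1340, (A,merge)→1740, (B,hash)→2340, (A,nl_idx)→2620, (A,nl)→6520, (B,nl_idx)→7740 …(+2); best=1340 via (A,hash)
  {BCD}: card=800; try (C,hash)→1100, (C,merge)→1600, (B,hash)→1680, (B,nl_idx)→4280, (C,nl)→4520, (B,merge)→5750 …(+1); best=1100 via (C,hash)
  {ABCD}: card=12000; try (A,hash)→2620, (C,hash)→3320, (B,hash)→9600, (A,merge)→10320, (A,nl_idx)→17900, (C,merge)→19620 …(+5); best=2620 via (A,hash)

cost=2620; order=D,B,C,A; methods=nl_idx,hash,hash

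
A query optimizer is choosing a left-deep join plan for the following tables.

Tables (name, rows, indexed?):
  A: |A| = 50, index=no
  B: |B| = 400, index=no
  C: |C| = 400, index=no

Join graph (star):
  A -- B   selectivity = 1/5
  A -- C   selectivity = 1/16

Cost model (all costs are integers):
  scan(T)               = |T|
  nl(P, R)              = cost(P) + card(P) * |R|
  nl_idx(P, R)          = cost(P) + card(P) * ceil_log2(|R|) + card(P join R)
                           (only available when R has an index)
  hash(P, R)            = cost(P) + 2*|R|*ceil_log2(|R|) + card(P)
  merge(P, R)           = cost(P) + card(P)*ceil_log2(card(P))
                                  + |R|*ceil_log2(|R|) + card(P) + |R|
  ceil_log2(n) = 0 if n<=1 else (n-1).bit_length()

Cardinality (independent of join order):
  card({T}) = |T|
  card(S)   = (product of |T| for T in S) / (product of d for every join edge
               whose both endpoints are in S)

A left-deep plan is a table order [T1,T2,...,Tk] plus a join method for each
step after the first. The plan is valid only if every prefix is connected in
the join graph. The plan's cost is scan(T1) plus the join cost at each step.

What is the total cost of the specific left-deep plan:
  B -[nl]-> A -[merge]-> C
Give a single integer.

step 1: scan B: cost=400, card=400
step 2: join A via nl
    card(P join A) = 400*50/(5) = 4000
    cost = 400 + 400*50 = 20400
step 3: join C via merge
    card(P join C) = 4000*400/(16) = 100000
    cost = 20400 + 4000*12 + 400*9 + 4000 + 400 = 76400

76400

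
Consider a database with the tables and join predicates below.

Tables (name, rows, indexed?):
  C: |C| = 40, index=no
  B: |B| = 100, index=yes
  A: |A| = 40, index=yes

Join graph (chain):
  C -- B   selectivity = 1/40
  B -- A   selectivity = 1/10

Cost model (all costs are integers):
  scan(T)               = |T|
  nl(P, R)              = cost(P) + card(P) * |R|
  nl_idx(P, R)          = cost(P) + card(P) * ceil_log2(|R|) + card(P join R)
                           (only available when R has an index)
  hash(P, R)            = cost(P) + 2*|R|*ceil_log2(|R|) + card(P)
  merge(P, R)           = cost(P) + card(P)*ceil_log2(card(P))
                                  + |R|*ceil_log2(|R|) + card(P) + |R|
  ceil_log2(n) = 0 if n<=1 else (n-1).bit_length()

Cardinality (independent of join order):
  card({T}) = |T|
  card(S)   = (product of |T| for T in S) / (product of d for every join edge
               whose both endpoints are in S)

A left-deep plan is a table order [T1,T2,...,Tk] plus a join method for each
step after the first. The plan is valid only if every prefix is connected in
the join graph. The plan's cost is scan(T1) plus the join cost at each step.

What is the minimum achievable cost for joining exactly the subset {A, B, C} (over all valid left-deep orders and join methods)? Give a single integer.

Selinger DP over subsets of {A,B,C}:
  {C}: scan cost=40, card=40
  {B}: scan cost=100, card=100
  {A}: scan cost=40, card=40
  {BC}: card=100; try (B,nl_idx)→420, (C,hash)→680, (B,merge)→1120, (C,merge)→1180, (B,hash)→1480, (B,nl)→4040 …(+1); best=420 via (B,nl_idx)
  {AB}: card=400; try (A,hash)→680, (B,nl_idx)→720, (A,nl_idx)→1100, (B,merge)→1120, (A,merge)→1180, (B,hash)→1480 …(+2); best=680 via (A,hash)
  {ABC}: card=400; try (A,hash)→1000, (A,nl_idx)→1420, (A,merge)→1500, (C,hash)→1560, (A,nl)→4420, (C,merge)→4960 …(+1); best=1000 via (A,hash)

1000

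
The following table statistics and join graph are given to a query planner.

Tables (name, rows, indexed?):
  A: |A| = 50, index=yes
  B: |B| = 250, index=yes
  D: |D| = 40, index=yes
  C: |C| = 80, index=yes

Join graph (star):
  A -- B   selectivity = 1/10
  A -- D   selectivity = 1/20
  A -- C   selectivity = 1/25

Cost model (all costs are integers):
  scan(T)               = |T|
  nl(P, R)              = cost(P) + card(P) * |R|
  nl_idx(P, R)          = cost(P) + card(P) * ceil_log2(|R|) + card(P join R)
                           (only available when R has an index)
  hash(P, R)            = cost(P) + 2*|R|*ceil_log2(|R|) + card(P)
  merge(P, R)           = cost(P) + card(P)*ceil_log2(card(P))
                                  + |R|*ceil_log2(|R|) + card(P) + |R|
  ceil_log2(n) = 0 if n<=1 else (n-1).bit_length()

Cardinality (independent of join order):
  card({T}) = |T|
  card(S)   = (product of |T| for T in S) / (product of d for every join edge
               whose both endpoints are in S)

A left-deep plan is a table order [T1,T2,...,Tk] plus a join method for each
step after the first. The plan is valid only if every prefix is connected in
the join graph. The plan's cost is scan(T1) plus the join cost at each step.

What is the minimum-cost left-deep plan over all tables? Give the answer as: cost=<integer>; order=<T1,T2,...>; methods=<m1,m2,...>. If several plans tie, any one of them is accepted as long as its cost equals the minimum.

cost=5520; order=A,C,D,B; methods=nl_idx,hash,hash

Selinger DP (subsets sized 1..n):
  {A}: scan cost=50, card=50
  {B}: scan cost=250, card=250
  {D}: scan cost=40, card=40
  {C}: scan cost=80, card=80
  {AB}: card=1250; try (A,hash)→1100, (B,nl_idx)→1700, (B,merge)→2650, (A,merge)→2850, (A,nl_idx)→3000, (B,hash)→4100 …(+2); best=1100 via (A,hash)
  {AD}: card=100; try (A,nl_idx)→380, (D,nl_idx)→450, (D,hash)→580, (A,merge)→670, (D,merge)→680, (A,hash)→680 …(+2); best=380 via (A,nl_idx)
  {AC}: card=160; try (C,nl_idx)→560, (A,nl_idx)→720, (A,hash)→760, (C,merge)→1040, (A,merge)→1070, (C,hash)→1220 …(+2); best=560 via (C,nl_idx)
  {ABD}: card=2500; try (D,hash)→2830, (B,merge)→3430, (B,nl_idx)→3680, (B,hash)→4480, (D,nl_idx)→11100, (D,merge)→16380 …(+2); best=2830 via (D,hash)
  {ABC}: card=4000; try (C,hash)→3470, (B,merge)→4250, (B,hash)→4720, (B,nl_idx)→5840, (C,nl_idx)→13850, (C,merge)→16740 …(+2); best=3470 via (C,hash)
  {ACD}: card=320; try (D,hash)→1200, (C,nl_idx)→1400, (C,hash)→1600, (C,merge)→1820, (D,nl_idx)→1840, (D,merge)→2280 …(+2); best=1200 via (D,hash)
  {ABCD}: card=8000; try (B,hash)→5520, (C,hash)→6450, (B,merge)→6650, (D,hash)→7950, (B,nl_idx)→11760, (C,nl_idx)→28330 …(+6); best=5520 via (B,hash)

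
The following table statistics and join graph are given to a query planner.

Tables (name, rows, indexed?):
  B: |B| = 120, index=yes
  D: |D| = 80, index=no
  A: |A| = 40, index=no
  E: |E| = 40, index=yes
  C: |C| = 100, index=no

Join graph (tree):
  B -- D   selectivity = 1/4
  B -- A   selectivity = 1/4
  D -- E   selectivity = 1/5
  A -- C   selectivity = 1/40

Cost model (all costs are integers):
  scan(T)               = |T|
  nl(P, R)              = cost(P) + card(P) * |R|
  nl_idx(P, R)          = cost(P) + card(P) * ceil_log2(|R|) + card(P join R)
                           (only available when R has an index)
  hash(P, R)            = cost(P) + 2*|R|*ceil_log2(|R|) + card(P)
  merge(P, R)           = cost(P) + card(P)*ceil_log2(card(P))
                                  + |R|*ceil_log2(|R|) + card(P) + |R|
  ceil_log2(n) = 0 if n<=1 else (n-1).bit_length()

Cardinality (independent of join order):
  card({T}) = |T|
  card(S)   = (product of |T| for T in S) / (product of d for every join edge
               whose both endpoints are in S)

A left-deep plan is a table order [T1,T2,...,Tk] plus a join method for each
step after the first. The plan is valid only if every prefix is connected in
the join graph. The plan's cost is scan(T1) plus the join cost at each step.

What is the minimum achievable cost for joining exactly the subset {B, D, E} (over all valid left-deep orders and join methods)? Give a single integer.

Selinger DP over subsets of {B,D,E}:
  {B}: scan cost=120, card=120
  {D}: scan cost=80, card=80
  {E}: scan cost=40, card=40
  {BD}: card=2400; try (D,hash)→1360, (B,merge)→1680, (D,merge)→1720, (B,hash)→1840, (B,nl_idx)→3040, (B,nl)→9680 …(+1); best=1360 via (D,hash)
  {DE}: card=640; try (E,hash)→640, (D,merge)→960, (E,merge)→1000, (E,nl_idx)→1200, (D,hash)→1200, (D,nl)→3240 …(+1); best=640 via (E,hash)
  {BDE}: card=19200; try (B,hash)→2960, (E,hash)→4240, (B,merge)→8640, (B,nl_idx)→24320, (E,merge)→32840, (E,nl_idx)→34960 …(+2); best=2960 via (B,hash)

2960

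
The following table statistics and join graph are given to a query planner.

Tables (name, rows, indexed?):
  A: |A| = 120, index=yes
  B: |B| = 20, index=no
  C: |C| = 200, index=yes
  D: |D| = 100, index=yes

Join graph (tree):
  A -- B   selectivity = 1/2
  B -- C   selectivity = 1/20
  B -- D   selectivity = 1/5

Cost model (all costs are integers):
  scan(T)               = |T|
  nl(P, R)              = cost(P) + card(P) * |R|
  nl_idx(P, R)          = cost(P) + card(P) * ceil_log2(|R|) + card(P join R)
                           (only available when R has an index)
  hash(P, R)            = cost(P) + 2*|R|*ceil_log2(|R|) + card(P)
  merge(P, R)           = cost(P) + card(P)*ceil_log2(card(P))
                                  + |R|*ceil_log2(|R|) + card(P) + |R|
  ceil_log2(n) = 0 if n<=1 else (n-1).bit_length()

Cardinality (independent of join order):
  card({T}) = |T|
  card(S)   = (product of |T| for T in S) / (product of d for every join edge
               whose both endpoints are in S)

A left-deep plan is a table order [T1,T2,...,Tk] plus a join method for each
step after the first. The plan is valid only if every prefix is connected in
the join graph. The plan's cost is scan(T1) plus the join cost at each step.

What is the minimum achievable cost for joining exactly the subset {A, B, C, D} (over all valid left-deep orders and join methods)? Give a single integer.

7660

Selinger DP over subsets of {A,B,C,D}:
  {A}: scan cost=120, card=120
  {B}: scan cost=20, card=20
  {C}: scan cost=200, card=200
  {D}: scan cost=100, card=100
  {AB}: card=1200; try (B,hash)→440, (A,merge)→1100, (B,merge)→1200, (A,nl_idx)→1360, (A,hash)→1720, (A,nl)→2420 …(+1); best=440 via (B,hash)
  {BC}: card=200; try (C,nl_idx)→380, (B,hash)→600, (C,merge)→1940, (B,merge)→2120, (C,hash)→3240, (C,nl)→4020 …(+1); best=380 via (C,nl_idx)
  {BD}: card=400; try (B,hash)→400, (D,nl_idx)→560, (D,merge)→940, (B,merge)→1020, (D,hash)→1440, (D,nl)→2020 …(+1); best=400 via (B,hash)
  {ABC}: card=12000; try (A,hash)→2260, (A,merge)→3140, (C,hash)→4840, (A,nl_idx)→13780, (C,merge)→16640, (C,nl_idx)→22040 …(+2); best=2260 via (A,hash)
  {ABD}: card=24000; try (A,hash)→2480, (D,hash)→3040, (A,merge)→5360, (D,merge)→15640, (A,nl_idx)→27200, (D,nl_idx)→32840 …(+2); best=2480 via (A,hash)
  {BCD}: card=4000; try (D,hash)→1980, (D,merge)→2980, (C,hash)→4000, (D,nl_idx)→5780, (C,merge)→6200, (C,nl_idx)→7600 …(+2); best=1980 via (D,hash)
  {ABCD}: card=240000; try (A,hash)→7660, (D,hash)→15660, (C,hash)→29680, (A,merge)→54940, (D,merge)→183060, (A,nl_idx)→269980 …(+6); best=7660 via (A,hash)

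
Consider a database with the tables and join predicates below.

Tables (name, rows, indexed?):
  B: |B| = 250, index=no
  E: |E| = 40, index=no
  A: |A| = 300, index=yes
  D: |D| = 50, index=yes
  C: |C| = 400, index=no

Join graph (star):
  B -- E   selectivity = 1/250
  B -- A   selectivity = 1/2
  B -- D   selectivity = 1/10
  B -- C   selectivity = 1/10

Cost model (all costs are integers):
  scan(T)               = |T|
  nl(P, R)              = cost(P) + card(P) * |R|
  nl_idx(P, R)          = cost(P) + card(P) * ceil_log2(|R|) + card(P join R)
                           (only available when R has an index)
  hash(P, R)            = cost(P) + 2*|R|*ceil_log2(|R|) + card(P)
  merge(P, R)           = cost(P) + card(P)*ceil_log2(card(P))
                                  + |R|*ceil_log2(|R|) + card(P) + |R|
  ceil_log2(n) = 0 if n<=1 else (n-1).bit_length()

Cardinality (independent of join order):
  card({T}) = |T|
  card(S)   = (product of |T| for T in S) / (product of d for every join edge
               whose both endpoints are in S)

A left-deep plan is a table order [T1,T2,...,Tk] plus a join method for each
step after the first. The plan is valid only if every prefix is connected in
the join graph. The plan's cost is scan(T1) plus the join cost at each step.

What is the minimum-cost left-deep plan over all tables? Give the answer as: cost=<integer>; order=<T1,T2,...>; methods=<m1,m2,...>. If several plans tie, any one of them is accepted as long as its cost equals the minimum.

Selinger DP (subsets sized 1..n):
  {B}: scan cost=250, card=250
  {E}: scan cost=40, card=40
  {A}: scan cost=300, card=300
  {D}: scan cost=50, card=50
  {C}: scan cost=400, card=400
  {BE}: card=40; try (E,hash)→980, (B,merge)→2570, (E,merge)→2780, (B,hash)→4080, (B,nl)→10040, (E,nl)→10250; best=980 via (E,hash)
  {AB}: card=37500; try (B,hash)→4600, (A,merge)→5500, (B,merge)→5550, (A,hash)→5900, (A,nl_idx)→40000, (A,nl)→75250 …(+1); best=4600 via (B,hash)
  {BD}: card=1250; try (D,hash)→1100, (B,merge)→2650, (D,merge)→2850, (D,nl_idx)→3000, (B,hash)→4100, (B,nl)→12550 …(+1); best=1100 via (D,hash)
  {BC}: card=10000; try (B,hash)→4800, (C,merge)→6500, (B,merge)→6650, (C,hash)→7700, (C,nl)→100250, (B,nl)→100400; best=4800 via (B,hash)
  {ABE}: card=6000; try (A,merge)→4260, (A,hash)→6420, (A,nl_idx)→7340, (A,nl)→12980, (E,hash)→42580, (E,merge)→642380 …(+1); best=4260 via (A,merge)
  {BDE}: card=200; try (D,nl_idx)→1420, (D,merge)→1610, (D,hash)→1620, (E,hash)→2830, (D,nl)→2980, (E,merge)→16380 …(+1); best=1420 via (D,nl_idx)
  {BCE}: card=1600; try (C,merge)→5260, (C,hash)→8220, (E,hash)→15280, (C,nl)→16980, (E,merge)→155080, (E,nl)→404800; best=5260 via (C,merge)
  {ABD}: card=187500; try (A,hash)→7750, (A,merge)→19100, (D,hash)→42700, (A,nl_idx)→199850, (A,nl)→376100, (D,nl_idx)→417100 …(+2); best=7750 via (A,hash)
  {ABC}: card=1500000; try (A,hash)→20200, (C,hash)→49300, (A,merge)→157800, (C,merge)→646100, (A,nl_idx)→1594800, (A,nl)→3004800 …(+1); best=20200 via (A,hash)
  {BCD}: card=50000; try (C,hash)→9550, (D,hash)→15400, (C,merge)→20100, (D,nl_idx)→114800, (D,merge)→155150, (C,nl)→501100 …(+1); best=9550 via (C,hash)
  {ABDE}: card=30000; try (A,merge)→6220, (A,hash)→7020, (D,hash)→10860, (A,nl_idx)→33220, (A,nl)→61420, (D,nl_idx)→70260 …(+5); best=6220 via (A,merge)
  {ABCE}: card=240000; try (A,hash)→12260, (C,hash)→17460, (A,merge)→27460, (C,merge)→92260, (A,nl_idx)→259660, (A,nl)→485260 …(+4); best=12260 via (A,hash)
  {BCDE}: card=8000; try (C,merge)→7220, (D,hash)→7460, (C,hash)→8820, (D,nl_idx)→22860, (D,merge)→24810, (E,hash)→60030 …(+4); best=7220 via (C,merge)
  {ABCD}: card=7500000; try (A,hash)→64950, (C,hash)→202450, (A,merge)→862550, (D,hash)→1520800, (C,merge)→3574250, (A,nl_idx)→7959550 …(+5); best=64950 via (A,hash)
  {ABCDE}: card=1200000; try (A,hash)→20620, (C,hash)→43420, (A,merge)→122220, (D,hash)→252860, (C,merge)→490220, (A,nl_idx)→1279220 …(+8); best=20620 via (A,hash)

cost=20620; order=B,E,D,C,A; methods=hash,nl_idx,merge,hash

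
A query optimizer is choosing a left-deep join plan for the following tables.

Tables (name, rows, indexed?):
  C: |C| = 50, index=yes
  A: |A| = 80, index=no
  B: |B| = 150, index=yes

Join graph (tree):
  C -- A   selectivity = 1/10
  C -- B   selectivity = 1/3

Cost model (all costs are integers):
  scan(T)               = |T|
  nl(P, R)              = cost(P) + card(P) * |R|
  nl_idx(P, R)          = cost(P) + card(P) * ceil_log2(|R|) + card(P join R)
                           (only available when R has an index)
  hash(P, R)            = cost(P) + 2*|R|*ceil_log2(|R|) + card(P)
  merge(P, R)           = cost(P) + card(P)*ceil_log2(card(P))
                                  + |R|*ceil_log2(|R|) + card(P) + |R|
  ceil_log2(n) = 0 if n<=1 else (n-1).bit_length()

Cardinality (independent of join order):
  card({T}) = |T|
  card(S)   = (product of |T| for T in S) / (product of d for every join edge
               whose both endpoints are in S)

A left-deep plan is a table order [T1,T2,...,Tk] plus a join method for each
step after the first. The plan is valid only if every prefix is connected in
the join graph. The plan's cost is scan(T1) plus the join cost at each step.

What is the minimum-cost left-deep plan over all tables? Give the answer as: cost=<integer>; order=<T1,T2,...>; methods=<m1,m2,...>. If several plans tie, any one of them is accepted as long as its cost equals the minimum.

Selinger DP (subsets sized 1..n):
  {C}: scan cost=50, card=50
  {A}: scan cost=80, card=80
  {B}: scan cost=150, card=150
  {AC}: card=400; try (C,hash)→760, (C,nl_idx)→960, (A,merge)→1040, (C,merge)→1070, (A,hash)→1220, (A,nl)→4050 …(+1); best=760 via (C,hash)
  {BC}: card=2500; try (C,hash)→900, (B,merge)→1750, (C,merge)→1850, (B,hash)→2500, (B,nl_idx)→2950, (C,nl_idx)→3550 …(+2); best=900 via (C,hash)
  {ABC}: card=20000; try (B,hash)→3560, (A,hash)→4520, (B,merge)→6110, (B,nl_idx)→23960, (A,merge)→34040, (B,nl)→60760 …(+1); best=3560 via (B,hash)

cost=3560; order=A,C,B; methods=hash,hash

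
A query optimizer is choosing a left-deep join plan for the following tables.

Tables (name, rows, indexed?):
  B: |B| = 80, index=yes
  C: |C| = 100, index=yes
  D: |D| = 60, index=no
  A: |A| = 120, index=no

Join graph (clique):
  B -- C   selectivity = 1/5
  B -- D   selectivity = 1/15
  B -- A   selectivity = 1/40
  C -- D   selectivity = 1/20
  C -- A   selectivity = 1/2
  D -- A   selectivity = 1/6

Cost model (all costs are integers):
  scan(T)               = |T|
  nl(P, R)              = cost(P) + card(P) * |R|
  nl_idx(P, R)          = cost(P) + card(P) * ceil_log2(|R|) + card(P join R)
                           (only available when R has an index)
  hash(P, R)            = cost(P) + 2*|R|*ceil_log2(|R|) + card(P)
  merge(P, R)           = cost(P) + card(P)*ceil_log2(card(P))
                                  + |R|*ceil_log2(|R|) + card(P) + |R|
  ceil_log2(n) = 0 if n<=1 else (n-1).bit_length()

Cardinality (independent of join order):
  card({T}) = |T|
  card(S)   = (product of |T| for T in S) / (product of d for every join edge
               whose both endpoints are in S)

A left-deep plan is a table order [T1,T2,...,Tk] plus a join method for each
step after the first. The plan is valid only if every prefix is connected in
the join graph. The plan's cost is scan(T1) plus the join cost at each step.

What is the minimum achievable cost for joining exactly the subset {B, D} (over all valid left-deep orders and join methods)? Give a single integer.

Selinger DP over subsets of {B,D}:
  {B}: scan cost=80, card=80
  {D}: scan cost=60, card=60
  {BD}: card=320; try (B,nl_idx)→800, (D,hash)→880, (B,merge)→1120, (D,merge)→1140, (B,hash)→1240, (B,nl)→4860 …(+1); best=800 via (B,nl_idx)

800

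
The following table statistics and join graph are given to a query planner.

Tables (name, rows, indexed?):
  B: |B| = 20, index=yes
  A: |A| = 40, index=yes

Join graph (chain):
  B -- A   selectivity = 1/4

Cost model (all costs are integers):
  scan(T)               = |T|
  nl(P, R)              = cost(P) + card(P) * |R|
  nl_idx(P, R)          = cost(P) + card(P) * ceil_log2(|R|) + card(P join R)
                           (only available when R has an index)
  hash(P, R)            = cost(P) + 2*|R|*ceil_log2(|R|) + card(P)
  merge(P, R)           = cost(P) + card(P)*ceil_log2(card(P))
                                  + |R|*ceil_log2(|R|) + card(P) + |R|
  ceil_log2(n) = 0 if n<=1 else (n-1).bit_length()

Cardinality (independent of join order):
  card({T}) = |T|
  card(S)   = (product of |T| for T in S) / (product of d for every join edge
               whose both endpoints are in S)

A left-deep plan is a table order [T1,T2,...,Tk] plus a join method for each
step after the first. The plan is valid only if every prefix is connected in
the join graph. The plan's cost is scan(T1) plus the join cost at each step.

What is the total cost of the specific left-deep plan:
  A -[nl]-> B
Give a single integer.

step 1: scan A: cost=40, card=40
step 2: join B via nl
    card(P join B) = 40*20/(4) = 200
    cost = 40 + 40*20 = 840

840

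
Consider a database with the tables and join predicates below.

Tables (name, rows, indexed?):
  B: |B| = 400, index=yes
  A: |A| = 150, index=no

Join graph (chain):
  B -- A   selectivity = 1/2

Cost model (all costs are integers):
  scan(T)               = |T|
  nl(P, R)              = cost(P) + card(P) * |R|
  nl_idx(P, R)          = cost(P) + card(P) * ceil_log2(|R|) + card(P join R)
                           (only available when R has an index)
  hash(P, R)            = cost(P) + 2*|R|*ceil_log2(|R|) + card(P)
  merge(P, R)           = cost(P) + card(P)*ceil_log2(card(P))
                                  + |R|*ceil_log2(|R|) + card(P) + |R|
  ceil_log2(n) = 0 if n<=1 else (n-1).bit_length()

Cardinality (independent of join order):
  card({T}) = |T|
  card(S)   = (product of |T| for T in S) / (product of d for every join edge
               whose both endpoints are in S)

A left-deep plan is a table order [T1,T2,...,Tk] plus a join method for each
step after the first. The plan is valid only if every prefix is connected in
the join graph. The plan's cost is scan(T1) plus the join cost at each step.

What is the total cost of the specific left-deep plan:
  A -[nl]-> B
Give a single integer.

step 1: scan A: cost=150, card=150
step 2: join B via nl
    card(P join B) = 150*400/(2) = 30000
    cost = 150 + 150*400 = 60150

60150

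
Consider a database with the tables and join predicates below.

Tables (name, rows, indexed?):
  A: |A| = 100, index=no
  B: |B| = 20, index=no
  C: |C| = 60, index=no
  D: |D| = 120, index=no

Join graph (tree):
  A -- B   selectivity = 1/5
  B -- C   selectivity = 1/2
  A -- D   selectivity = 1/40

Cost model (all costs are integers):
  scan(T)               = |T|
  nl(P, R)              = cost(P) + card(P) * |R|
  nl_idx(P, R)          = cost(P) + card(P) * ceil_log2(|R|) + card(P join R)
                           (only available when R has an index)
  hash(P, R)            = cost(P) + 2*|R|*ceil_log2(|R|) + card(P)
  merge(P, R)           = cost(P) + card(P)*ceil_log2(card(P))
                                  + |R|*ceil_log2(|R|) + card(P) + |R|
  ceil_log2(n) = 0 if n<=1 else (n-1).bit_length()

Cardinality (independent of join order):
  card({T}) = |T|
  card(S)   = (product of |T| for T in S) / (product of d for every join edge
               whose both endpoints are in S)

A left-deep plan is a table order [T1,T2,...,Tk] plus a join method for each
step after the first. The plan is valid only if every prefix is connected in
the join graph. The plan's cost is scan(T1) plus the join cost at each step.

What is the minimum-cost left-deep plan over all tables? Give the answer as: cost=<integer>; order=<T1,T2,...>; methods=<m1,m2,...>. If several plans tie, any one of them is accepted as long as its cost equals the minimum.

cost=4060; order=D,A,B,C; methods=hash,hash,hash

Selinger DP (subsets sized 1..n):
  {A}: scan cost=100, card=100
  {B}: scan cost=20, card=20
  {C}: scan cost=60, card=60
  {D}: scan cost=120, card=120
  {AB}: card=400; try (B,hash)→400, (A,merge)→940, (B,merge)→1020, (A,hash)→1440, (A,nl)→2020, (B,nl)→2100; best=400 via (B,hash)
  {AD}: card=300; try (A,hash)→1640, (D,merge)→1860, (D,hash)→1880, (A,merge)→1880, (D,nl)→12100, (A,nl)→12120; best=1640 via (A,hash)
  {BC}: card=600; try (B,hash)→320, (C,merge)→560, (B,merge)→600, (C,hash)→760, (C,nl)→1220, (B,nl)→1260; best=320 via (B,hash)
  {ABC}: card=12000; try (C,hash)→1520, (A,hash)→2320, (C,merge)→4820, (A,merge)→7720, (C,nl)→24400, (A,nl)→60320; best=1520 via (C,hash)
  {ABD}: card=1200; try (B,hash)→2140, (D,hash)→2480, (B,merge)→4760, (D,merge)→5360, (B,nl)→7640, (D,nl)→48400; best=2140 via (B,hash)
  {ABCD}: card=36000; try (C,hash)→4060, (D,hash)→15200, (C,merge)→16960, (C,nl)→74140, (D,merge)→182480, (D,nl)→1441520; best=4060 via (C,hash)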